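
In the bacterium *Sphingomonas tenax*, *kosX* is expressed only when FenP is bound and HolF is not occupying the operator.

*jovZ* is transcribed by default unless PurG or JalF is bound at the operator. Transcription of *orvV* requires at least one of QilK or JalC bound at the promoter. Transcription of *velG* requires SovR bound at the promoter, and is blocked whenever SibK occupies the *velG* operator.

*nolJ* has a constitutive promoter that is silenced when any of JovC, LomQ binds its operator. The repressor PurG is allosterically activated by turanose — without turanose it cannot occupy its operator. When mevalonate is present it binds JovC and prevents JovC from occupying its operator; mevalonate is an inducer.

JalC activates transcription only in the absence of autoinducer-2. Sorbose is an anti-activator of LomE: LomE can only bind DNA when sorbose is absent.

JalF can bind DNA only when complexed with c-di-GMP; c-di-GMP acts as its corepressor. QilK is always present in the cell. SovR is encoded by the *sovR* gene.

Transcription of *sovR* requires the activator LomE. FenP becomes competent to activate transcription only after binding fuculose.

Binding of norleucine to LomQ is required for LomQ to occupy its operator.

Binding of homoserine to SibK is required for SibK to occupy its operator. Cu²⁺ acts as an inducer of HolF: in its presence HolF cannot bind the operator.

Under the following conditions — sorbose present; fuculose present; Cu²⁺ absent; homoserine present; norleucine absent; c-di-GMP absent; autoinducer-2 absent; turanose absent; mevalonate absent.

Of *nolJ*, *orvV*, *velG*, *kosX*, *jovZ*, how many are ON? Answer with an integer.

Mevalonate is absent, so JovC is active.
Norleucine is absent, so LomQ is inactive.
With repressor JovC bound, *nolJ* is not transcribed.
→ *nolJ* is OFF.
QilK is produced constitutively and is active.
Autoinducer-2 is absent, so JalC is active.
Activator QilK is present, so *orvV* is transcribed.
→ *orvV* is ON.
Homoserine is present, so SibK is active.
Sorbose is present, so LomE is inactive.
Required activator LomE is absent, so *sovR* is not transcribed.
So SovR is not produced.
With repressor SibK bound, *velG* is not transcribed.
→ *velG* is OFF.
Cu²⁺ is absent, so HolF is active.
Fuculose is present, so FenP is active.
With repressor HolF bound, *kosX* is not transcribed.
→ *kosX* is OFF.
Turanose is absent, so PurG is inactive.
c-di-GMP is absent, so JalF is inactive.
With no repressor bound, *jovZ* is transcribed.
→ *jovZ* is ON.
2 of the 5 genes are transcribed.

2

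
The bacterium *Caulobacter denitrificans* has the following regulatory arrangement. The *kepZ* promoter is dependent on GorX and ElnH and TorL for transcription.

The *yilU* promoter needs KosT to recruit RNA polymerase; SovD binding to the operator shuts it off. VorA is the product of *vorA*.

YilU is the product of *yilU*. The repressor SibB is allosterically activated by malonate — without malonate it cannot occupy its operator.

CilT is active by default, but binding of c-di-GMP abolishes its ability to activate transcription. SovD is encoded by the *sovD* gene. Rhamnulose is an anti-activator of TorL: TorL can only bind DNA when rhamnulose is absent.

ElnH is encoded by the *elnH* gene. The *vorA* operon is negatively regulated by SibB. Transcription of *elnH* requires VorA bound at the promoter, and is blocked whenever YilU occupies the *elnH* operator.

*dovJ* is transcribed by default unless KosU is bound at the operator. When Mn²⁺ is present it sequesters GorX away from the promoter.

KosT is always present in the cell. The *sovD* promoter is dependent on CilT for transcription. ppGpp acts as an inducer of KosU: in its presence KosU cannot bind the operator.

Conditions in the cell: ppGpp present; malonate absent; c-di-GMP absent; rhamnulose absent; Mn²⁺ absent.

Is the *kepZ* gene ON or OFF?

ON

Mn²⁺ is absent, so GorX is active.
c-di-GMP is absent, so CilT is active.
No repressor is bound and CilT is active, so *sovD* is transcribed.
So SovD is produced and active.
KosT is produced constitutively and is active.
With repressor SovD bound, *yilU* is not transcribed.
So YilU is not produced.
Malonate is absent, so SibB is inactive.
With no repressor bound, *vorA* is transcribed.
So VorA is produced and active.
No repressor is bound and VorA is active, so *elnH* is transcribed.
So ElnH is produced and active.
Rhamnulose is absent, so TorL is active.
No repressor is bound and GorX and ElnH and TorL are active, so *kepZ* is transcribed.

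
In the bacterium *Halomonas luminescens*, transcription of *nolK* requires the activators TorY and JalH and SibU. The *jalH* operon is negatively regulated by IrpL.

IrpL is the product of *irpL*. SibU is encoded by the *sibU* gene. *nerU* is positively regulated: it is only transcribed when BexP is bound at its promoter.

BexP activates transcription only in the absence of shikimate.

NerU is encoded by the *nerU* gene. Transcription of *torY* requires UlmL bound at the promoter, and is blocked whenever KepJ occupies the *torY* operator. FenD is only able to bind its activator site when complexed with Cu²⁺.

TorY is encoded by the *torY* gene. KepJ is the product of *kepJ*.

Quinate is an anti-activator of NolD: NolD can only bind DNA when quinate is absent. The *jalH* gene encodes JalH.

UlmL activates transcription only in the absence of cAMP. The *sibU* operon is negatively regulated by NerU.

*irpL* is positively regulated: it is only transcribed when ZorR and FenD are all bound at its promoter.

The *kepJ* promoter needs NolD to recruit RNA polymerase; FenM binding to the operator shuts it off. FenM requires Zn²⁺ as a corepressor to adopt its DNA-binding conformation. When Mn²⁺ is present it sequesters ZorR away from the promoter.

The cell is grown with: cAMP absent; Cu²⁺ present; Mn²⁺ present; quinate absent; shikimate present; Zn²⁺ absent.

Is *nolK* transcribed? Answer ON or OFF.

OFF

Quinate is absent, so NolD is active.
Zn²⁺ is absent, so FenM is inactive.
No repressor is bound and NolD is active, so *kepJ* is transcribed.
So KepJ is produced and active.
cAMP is absent, so UlmL is active.
With repressor KepJ bound, *torY* is not transcribed.
So TorY is not produced.
Mn²⁺ is present, so ZorR is inactive.
Cu²⁺ is present, so FenD is active.
Required activator ZorR is absent, so *irpL* is not transcribed.
So IrpL is not produced.
With no repressor bound, *jalH* is transcribed.
So JalH is produced and active.
Shikimate is present, so BexP is inactive.
Required activator BexP is absent, so *nerU* is not transcribed.
So NerU is not produced.
With no repressor bound, *sibU* is transcribed.
So SibU is produced and active.
Required activator TorY is absent, so *nolK* is not transcribed.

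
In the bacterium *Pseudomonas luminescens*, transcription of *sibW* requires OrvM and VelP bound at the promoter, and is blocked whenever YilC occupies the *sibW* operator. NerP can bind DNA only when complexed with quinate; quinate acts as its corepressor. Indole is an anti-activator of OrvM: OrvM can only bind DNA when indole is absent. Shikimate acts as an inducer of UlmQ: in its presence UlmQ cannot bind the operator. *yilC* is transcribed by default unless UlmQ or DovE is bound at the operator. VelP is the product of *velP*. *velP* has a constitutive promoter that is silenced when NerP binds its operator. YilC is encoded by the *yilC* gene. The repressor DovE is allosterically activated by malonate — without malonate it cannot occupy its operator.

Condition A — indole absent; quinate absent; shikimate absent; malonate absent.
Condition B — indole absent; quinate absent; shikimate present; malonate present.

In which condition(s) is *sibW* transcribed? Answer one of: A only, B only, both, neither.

Condition A:
Indole is absent, so OrvM is active.
Quinate is absent, so NerP is inactive.
With no repressor bound, *velP* is transcribed.
So VelP is produced and active.
Shikimate is absent, so UlmQ is active.
Malonate is absent, so DovE is inactive.
With repressor UlmQ bound, *yilC* is not transcribed.
So YilC is not produced.
No repressor is bound and OrvM and VelP are active, so *sibW* is transcribed.
→ *sibW* is ON in A.
Condition B:
Indole is absent, so OrvM is active.
Quinate is absent, so NerP is inactive.
With no repressor bound, *velP* is transcribed.
So VelP is produced and active.
Shikimate is present, so UlmQ is inactive.
Malonate is present, so DovE is active.
With repressor DovE bound, *yilC* is not transcribed.
So YilC is not produced.
No repressor is bound and OrvM and VelP are active, so *sibW* is transcribed.
→ *sibW* is ON in B.

both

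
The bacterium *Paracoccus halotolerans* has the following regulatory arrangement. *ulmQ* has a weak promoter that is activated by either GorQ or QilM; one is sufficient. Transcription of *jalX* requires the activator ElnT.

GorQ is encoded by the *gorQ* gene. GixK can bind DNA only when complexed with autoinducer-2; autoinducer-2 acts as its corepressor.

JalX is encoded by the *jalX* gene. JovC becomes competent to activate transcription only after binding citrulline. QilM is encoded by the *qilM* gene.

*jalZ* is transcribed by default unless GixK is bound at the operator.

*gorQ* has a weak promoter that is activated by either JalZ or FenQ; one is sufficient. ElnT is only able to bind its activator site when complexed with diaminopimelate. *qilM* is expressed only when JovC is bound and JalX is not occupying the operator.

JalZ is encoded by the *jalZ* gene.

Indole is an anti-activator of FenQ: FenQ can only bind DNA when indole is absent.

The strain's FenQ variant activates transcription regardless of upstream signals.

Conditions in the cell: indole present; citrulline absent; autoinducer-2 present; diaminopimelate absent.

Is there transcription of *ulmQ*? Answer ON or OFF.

ON

Autoinducer-2 is present, so GixK is active.
With repressor GixK bound, *jalZ* is not transcribed.
So JalZ is not produced.
FenQ is constitutively active in this strain.
Activator FenQ is present, so *gorQ* is transcribed.
So GorQ is produced and active.
Citrulline is absent, so JovC is inactive.
Diaminopimelate is absent, so ElnT is inactive.
Required activator ElnT is absent, so *jalX* is not transcribed.
So JalX is not produced.
Required activator JovC is absent, so *qilM* is not transcribed.
So QilM is not produced.
Activator GorQ is present, so *ulmQ* is transcribed.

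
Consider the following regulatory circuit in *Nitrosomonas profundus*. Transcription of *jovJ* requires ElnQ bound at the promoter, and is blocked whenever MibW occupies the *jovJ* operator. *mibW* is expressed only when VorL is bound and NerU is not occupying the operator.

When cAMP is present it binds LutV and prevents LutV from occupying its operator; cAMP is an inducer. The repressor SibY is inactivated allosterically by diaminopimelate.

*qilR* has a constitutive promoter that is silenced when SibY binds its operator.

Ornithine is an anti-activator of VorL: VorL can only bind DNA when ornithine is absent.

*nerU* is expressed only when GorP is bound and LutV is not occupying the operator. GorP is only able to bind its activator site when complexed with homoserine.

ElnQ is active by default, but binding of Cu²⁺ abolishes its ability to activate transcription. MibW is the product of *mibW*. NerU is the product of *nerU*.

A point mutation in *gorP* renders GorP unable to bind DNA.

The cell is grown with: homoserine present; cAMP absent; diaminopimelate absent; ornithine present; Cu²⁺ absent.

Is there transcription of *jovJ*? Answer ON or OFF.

ON

Ornithine is present, so VorL is inactive.
cAMP is absent, so LutV is active.
GorP is non-functional in this strain, so it has no effect.
With repressor LutV bound, *nerU* is not transcribed.
So NerU is not produced.
Required activator VorL is absent, so *mibW* is not transcribed.
So MibW is not produced.
Cu²⁺ is absent, so ElnQ is active.
No repressor is bound and ElnQ is active, so *jovJ* is transcribed.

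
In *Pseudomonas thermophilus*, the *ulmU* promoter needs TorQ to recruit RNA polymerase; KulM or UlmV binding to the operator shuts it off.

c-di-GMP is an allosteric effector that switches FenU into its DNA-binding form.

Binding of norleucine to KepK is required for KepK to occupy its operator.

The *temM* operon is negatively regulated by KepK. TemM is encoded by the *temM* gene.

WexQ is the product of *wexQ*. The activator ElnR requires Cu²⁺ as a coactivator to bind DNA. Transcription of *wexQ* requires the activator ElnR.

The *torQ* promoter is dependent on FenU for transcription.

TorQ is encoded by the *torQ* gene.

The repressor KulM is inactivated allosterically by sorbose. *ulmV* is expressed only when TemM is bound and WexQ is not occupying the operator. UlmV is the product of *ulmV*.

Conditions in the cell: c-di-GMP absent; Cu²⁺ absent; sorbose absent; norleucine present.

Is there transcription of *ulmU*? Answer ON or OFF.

Sorbose is absent, so KulM is active.
Norleucine is present, so KepK is active.
With repressor KepK bound, *temM* is not transcribed.
So TemM is not produced.
Cu²⁺ is absent, so ElnR is inactive.
Required activator ElnR is absent, so *wexQ* is not transcribed.
So WexQ is not produced.
Required activator TemM is absent, so *ulmV* is not transcribed.
So UlmV is not produced.
c-di-GMP is absent, so FenU is inactive.
Required activator FenU is absent, so *torQ* is not transcribed.
So TorQ is not produced.
With repressor KulM bound, *ulmU* is not transcribed.

OFF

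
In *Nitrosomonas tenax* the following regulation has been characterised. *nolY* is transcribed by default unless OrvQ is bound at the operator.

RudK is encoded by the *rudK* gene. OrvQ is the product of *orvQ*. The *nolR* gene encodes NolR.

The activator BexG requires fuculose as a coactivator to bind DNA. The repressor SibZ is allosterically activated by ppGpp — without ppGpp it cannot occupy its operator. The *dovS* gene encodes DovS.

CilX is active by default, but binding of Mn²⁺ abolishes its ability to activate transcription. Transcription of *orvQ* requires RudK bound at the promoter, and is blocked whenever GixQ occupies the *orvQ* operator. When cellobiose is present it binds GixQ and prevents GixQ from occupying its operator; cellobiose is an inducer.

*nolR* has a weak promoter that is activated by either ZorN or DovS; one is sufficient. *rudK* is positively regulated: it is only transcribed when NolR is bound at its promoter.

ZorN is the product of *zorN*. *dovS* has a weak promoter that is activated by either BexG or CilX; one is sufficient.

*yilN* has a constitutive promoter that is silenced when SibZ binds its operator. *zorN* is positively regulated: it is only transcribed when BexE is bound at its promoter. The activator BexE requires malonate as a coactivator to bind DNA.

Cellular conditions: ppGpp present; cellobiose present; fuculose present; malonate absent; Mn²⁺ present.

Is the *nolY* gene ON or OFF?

Malonate is absent, so BexE is inactive.
Required activator BexE is absent, so *zorN* is not transcribed.
So ZorN is not produced.
Fuculose is present, so BexG is active.
Mn²⁺ is present, so CilX is inactive.
Activator BexG is present, so *dovS* is transcribed.
So DovS is produced and active.
Activator DovS is present, so *nolR* is transcribed.
So NolR is produced and active.
No repressor is bound and NolR is active, so *rudK* is transcribed.
So RudK is produced and active.
Cellobiose is present, so GixQ is inactive.
No repressor is bound and RudK is active, so *orvQ* is transcribed.
So OrvQ is produced and active.
With repressor OrvQ bound, *nolY* is not transcribed.

OFF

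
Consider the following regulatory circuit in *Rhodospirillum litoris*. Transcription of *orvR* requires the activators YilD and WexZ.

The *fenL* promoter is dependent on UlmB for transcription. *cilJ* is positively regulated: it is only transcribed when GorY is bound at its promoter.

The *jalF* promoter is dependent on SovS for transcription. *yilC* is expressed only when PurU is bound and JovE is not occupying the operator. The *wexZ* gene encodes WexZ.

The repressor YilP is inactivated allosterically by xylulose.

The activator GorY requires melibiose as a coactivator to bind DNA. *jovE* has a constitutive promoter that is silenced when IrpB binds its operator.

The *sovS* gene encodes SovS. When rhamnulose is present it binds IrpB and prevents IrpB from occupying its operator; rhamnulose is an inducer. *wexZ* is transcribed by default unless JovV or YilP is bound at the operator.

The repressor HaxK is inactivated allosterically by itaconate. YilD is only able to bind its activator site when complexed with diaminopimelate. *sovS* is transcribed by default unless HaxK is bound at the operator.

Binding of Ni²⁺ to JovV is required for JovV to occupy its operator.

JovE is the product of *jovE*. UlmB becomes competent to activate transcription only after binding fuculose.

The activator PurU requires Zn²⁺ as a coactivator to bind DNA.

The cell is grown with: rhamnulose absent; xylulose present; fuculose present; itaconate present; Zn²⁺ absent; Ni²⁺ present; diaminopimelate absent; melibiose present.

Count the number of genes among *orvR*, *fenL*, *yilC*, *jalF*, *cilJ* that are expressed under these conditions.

3

Diaminopimelate is absent, so YilD is inactive.
Ni²⁺ is present, so JovV is active.
Xylulose is present, so YilP is inactive.
With repressor JovV bound, *wexZ* is not transcribed.
So WexZ is not produced.
Required activator YilD is absent, so *orvR* is not transcribed.
→ *orvR* is OFF.
Fuculose is present, so UlmB is active.
No repressor is bound and UlmB is active, so *fenL* is transcribed.
→ *fenL* is ON.
Rhamnulose is absent, so IrpB is active.
With repressor IrpB bound, *jovE* is not transcribed.
So JovE is not produced.
Zn²⁺ is absent, so PurU is inactive.
Required activator PurU is absent, so *yilC* is not transcribed.
→ *yilC* is OFF.
Itaconate is present, so HaxK is inactive.
With no repressor bound, *sovS* is transcribed.
So SovS is produced and active.
No repressor is bound and SovS is active, so *jalF* is transcribed.
→ *jalF* is ON.
Melibiose is present, so GorY is active.
No repressor is bound and GorY is active, so *cilJ* is transcribed.
→ *cilJ* is ON.
3 of the 5 genes are transcribed.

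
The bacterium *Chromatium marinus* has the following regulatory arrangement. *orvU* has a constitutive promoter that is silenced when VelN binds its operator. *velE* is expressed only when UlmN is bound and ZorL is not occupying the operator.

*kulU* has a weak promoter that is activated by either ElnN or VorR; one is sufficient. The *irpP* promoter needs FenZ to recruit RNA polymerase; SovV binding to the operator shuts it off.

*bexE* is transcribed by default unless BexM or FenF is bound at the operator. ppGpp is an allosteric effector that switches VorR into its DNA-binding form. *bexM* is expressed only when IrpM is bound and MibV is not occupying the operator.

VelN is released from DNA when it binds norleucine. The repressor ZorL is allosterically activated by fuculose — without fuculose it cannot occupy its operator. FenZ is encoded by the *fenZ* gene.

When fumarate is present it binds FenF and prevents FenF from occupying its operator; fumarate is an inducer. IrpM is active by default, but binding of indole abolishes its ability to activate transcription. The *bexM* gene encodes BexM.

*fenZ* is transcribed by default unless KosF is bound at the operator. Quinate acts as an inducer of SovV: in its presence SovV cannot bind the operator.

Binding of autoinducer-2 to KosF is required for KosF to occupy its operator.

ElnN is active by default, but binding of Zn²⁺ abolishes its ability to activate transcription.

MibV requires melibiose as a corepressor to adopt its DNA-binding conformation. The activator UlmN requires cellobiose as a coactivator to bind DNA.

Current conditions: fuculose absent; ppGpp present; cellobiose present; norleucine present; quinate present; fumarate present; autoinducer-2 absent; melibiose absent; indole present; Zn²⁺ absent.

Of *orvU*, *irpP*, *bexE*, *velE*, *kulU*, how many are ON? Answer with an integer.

5

Norleucine is present, so VelN is inactive.
With no repressor bound, *orvU* is transcribed.
→ *orvU* is ON.
Autoinducer-2 is absent, so KosF is inactive.
With no repressor bound, *fenZ* is transcribed.
So FenZ is produced and active.
Quinate is present, so SovV is inactive.
No repressor is bound and FenZ is active, so *irpP* is transcribed.
→ *irpP* is ON.
Melibiose is absent, so MibV is inactive.
Indole is present, so IrpM is inactive.
Required activator IrpM is absent, so *bexM* is not transcribed.
So BexM is not produced.
Fumarate is present, so FenF is inactive.
With no repressor bound, *bexE* is transcribed.
→ *bexE* is ON.
Fuculose is absent, so ZorL is inactive.
Cellobiose is present, so UlmN is active.
No repressor is bound and UlmN is active, so *velE* is transcribed.
→ *velE* is ON.
Zn²⁺ is absent, so ElnN is active.
ppGpp is present, so VorR is active.
Activator ElnN is present, so *kulU* is transcribed.
→ *kulU* is ON.
5 of the 5 genes are transcribed.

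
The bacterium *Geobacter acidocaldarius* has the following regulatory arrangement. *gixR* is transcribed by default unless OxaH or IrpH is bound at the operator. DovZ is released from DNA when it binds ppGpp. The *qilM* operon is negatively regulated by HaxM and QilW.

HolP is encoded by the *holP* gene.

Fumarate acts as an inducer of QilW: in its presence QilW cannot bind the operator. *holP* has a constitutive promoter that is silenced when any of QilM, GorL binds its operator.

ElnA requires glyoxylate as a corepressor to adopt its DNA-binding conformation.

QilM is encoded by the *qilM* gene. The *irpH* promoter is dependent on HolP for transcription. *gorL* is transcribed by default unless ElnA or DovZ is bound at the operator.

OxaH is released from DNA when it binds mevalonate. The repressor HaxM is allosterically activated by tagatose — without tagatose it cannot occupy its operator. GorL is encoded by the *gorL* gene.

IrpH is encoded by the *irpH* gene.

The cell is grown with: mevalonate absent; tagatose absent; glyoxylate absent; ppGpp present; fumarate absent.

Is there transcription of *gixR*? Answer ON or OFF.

OFF

Mevalonate is absent, so OxaH is active.
Tagatose is absent, so HaxM is inactive.
Fumarate is absent, so QilW is active.
With repressor QilW bound, *qilM* is not transcribed.
So QilM is not produced.
Glyoxylate is absent, so ElnA is inactive.
ppGpp is present, so DovZ is inactive.
With no repressor bound, *gorL* is transcribed.
So GorL is produced and active.
With repressor GorL bound, *holP* is not transcribed.
So HolP is not produced.
Required activator HolP is absent, so *irpH* is not transcribed.
So IrpH is not produced.
With repressor OxaH bound, *gixR* is not transcribed.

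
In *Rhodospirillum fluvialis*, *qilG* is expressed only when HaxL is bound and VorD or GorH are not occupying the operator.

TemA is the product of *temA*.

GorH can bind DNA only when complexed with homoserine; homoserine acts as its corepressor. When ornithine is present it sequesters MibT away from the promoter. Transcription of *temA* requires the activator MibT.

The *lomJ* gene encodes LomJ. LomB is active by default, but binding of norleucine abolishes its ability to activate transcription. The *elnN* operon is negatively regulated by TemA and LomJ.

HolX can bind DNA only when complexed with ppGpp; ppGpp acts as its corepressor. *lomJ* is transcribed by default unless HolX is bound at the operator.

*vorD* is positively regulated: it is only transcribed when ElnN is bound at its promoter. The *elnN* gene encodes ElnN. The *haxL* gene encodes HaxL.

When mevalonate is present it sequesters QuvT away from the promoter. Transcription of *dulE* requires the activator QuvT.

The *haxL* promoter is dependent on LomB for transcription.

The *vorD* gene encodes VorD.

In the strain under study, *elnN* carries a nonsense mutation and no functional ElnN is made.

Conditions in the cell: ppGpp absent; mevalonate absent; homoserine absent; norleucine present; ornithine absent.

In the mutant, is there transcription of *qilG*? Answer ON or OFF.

OFF

Norleucine is present, so LomB is inactive.
Required activator LomB is absent, so *haxL* is not transcribed.
So HaxL is not produced.
ElnN is non-functional in this strain, so it has no effect.
Required activator ElnN is absent, so *vorD* is not transcribed.
So VorD is not produced.
Homoserine is absent, so GorH is inactive.
Required activator HaxL is absent, so *qilG* is not transcribed.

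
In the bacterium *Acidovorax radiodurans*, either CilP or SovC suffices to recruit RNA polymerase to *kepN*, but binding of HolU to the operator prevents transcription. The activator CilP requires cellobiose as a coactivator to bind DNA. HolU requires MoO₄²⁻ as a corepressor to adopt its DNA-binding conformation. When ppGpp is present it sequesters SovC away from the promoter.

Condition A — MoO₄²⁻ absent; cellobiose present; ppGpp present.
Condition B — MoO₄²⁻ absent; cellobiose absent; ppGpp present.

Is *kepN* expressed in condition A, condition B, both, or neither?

Condition A:
MoO₄²⁻ is absent, so HolU is inactive.
Cellobiose is present, so CilP is active.
ppGpp is present, so SovC is inactive.
Activator CilP is present, so *kepN* is transcribed.
→ *kepN* is ON in A.
Condition B:
MoO₄²⁻ is absent, so HolU is inactive.
Cellobiose is absent, so CilP is inactive.
ppGpp is present, so SovC is inactive.
No activator is available at the *kepN* promoter, so *kepN* is not transcribed.
→ *kepN* is OFF in B.

A only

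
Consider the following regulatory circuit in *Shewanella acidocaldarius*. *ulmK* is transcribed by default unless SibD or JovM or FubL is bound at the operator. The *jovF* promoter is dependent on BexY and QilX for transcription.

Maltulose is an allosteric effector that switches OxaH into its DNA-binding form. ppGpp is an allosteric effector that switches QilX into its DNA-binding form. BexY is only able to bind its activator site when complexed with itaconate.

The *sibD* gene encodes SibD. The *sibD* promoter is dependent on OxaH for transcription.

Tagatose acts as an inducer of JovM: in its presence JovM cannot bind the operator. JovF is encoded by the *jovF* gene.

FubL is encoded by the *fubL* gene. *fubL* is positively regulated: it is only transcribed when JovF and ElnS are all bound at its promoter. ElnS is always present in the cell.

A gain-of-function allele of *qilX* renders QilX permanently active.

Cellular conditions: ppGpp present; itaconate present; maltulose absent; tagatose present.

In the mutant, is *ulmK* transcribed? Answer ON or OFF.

Maltulose is absent, so OxaH is inactive.
Required activator OxaH is absent, so *sibD* is not transcribed.
So SibD is not produced.
Tagatose is present, so JovM is inactive.
Itaconate is present, so BexY is active.
QilX is constitutively active in this strain.
No repressor is bound and BexY and QilX are active, so *jovF* is transcribed.
So JovF is produced and active.
ElnS is produced constitutively and is active.
No repressor is bound and JovF and ElnS are active, so *fubL* is transcribed.
So FubL is produced and active.
With repressor FubL bound, *ulmK* is not transcribed.

OFF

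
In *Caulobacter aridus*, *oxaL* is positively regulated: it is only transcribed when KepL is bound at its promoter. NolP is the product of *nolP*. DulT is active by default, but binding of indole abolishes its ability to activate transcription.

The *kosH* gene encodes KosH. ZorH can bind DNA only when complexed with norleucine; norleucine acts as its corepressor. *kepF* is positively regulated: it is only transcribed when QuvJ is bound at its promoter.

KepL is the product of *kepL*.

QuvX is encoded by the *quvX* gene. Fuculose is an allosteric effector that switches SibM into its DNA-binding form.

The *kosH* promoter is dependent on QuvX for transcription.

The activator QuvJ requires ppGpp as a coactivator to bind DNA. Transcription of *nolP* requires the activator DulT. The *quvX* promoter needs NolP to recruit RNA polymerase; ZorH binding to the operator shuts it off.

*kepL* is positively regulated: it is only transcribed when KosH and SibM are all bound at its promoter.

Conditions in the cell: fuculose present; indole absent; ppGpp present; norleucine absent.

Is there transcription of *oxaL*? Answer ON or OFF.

ON

Indole is absent, so DulT is active.
No repressor is bound and DulT is active, so *nolP* is transcribed.
So NolP is produced and active.
Norleucine is absent, so ZorH is inactive.
No repressor is bound and NolP is active, so *quvX* is transcribed.
So QuvX is produced and active.
No repressor is bound and QuvX is active, so *kosH* is transcribed.
So KosH is produced and active.
Fuculose is present, so SibM is active.
No repressor is bound and KosH and SibM are active, so *kepL* is transcribed.
So KepL is produced and active.
No repressor is bound and KepL is active, so *oxaL* is transcribed.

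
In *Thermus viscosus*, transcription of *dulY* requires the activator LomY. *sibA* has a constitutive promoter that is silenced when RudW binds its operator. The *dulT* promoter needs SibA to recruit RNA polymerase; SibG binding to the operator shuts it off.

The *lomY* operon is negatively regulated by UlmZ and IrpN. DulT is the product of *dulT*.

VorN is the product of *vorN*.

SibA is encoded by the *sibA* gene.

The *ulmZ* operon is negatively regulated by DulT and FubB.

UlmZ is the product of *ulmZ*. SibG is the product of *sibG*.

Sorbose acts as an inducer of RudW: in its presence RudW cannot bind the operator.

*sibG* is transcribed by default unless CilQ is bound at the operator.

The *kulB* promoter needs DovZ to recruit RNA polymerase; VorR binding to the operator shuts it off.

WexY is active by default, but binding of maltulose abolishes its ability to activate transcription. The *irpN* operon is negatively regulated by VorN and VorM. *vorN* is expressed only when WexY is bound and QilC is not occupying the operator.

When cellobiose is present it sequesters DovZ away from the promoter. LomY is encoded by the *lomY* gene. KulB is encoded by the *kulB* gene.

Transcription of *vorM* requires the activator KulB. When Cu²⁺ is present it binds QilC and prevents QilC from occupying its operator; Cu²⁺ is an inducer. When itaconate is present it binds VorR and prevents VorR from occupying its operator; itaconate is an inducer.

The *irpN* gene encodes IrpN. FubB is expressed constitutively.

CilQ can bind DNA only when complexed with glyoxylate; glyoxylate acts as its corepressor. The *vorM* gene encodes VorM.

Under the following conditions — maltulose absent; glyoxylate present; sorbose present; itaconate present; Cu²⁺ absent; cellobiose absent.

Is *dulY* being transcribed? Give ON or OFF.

ON

Glyoxylate is present, so CilQ is active.
With repressor CilQ bound, *sibG* is not transcribed.
So SibG is not produced.
Sorbose is present, so RudW is inactive.
With no repressor bound, *sibA* is transcribed.
So SibA is produced and active.
No repressor is bound and SibA is active, so *dulT* is transcribed.
So DulT is produced and active.
FubB is produced constitutively and is active.
With repressor DulT bound, *ulmZ* is not transcribed.
So UlmZ is not produced.
Cu²⁺ is absent, so QilC is active.
Maltulose is absent, so WexY is active.
With repressor QilC bound, *vorN* is not transcribed.
So VorN is not produced.
Itaconate is present, so VorR is inactive.
Cellobiose is absent, so DovZ is active.
No repressor is bound and DovZ is active, so *kulB* is transcribed.
So KulB is produced and active.
No repressor is bound and KulB is active, so *vorM* is transcribed.
So VorM is produced and active.
With repressor VorM bound, *irpN* is not transcribed.
So IrpN is not produced.
With no repressor bound, *lomY* is transcribed.
So LomY is produced and active.
No repressor is bound and LomY is active, so *dulY* is transcribed.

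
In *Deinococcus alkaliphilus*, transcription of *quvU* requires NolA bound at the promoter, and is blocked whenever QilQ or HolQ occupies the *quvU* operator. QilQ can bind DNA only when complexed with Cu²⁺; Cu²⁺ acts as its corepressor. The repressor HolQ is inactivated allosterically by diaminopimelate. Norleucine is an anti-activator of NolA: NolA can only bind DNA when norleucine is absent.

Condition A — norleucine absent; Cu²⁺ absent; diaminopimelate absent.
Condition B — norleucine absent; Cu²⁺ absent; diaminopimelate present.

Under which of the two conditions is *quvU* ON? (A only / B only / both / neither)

Condition A:
Norleucine is absent, so NolA is active.
Cu²⁺ is absent, so QilQ is inactive.
Diaminopimelate is absent, so HolQ is active.
With repressor HolQ bound, *quvU* is not transcribed.
→ *quvU* is OFF in A.
Condition B:
Norleucine is absent, so NolA is active.
Cu²⁺ is absent, so QilQ is inactive.
Diaminopimelate is present, so HolQ is inactive.
No repressor is bound and NolA is active, so *quvU* is transcribed.
→ *quvU* is ON in B.

B only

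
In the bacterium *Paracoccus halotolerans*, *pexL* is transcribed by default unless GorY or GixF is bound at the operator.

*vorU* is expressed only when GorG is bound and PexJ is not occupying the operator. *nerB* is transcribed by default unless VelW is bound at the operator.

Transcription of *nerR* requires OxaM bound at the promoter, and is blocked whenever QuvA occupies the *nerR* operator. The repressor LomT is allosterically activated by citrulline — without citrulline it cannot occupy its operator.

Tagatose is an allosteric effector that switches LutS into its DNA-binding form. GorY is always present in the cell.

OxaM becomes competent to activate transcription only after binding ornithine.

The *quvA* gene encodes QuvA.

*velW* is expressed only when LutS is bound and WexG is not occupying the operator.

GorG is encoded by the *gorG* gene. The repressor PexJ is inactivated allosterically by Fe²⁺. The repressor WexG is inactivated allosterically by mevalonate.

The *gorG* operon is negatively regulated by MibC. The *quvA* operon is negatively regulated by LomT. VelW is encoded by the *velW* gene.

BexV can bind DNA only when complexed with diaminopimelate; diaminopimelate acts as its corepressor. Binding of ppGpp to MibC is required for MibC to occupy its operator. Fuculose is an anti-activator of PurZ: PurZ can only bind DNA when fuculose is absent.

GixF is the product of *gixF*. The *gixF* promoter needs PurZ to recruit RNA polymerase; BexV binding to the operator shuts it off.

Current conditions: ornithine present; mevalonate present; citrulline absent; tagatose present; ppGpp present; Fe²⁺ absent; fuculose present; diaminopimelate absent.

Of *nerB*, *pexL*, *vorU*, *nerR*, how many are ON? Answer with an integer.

0

Mevalonate is present, so WexG is inactive.
Tagatose is present, so LutS is active.
No repressor is bound and LutS is active, so *velW* is transcribed.
So VelW is produced and active.
With repressor VelW bound, *nerB* is not transcribed.
→ *nerB* is OFF.
GorY is produced constitutively and is active.
Diaminopimelate is absent, so BexV is inactive.
Fuculose is present, so PurZ is inactive.
Required activator PurZ is absent, so *gixF* is not transcribed.
So GixF is not produced.
With repressor GorY bound, *pexL* is not transcribed.
→ *pexL* is OFF.
ppGpp is present, so MibC is active.
With repressor MibC bound, *gorG* is not transcribed.
So GorG is not produced.
Fe²⁺ is absent, so PexJ is active.
With repressor PexJ bound, *vorU* is not transcribed.
→ *vorU* is OFF.
Ornithine is present, so OxaM is active.
Citrulline is absent, so LomT is inactive.
With no repressor bound, *quvA* is transcribed.
So QuvA is produced and active.
With repressor QuvA bound, *nerR* is not transcribed.
→ *nerR* is OFF.
0 of the 4 genes are transcribed.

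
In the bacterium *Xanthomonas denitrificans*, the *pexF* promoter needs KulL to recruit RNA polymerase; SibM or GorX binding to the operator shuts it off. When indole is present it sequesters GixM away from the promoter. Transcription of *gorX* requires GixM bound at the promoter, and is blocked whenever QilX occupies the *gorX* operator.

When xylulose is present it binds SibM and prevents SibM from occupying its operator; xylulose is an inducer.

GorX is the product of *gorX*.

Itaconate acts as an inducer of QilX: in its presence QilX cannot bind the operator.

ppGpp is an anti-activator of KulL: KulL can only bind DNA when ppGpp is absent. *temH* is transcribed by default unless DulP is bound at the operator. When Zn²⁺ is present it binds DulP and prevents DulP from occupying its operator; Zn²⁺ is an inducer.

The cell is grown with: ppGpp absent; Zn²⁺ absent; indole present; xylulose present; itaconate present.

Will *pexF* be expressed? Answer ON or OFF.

Xylulose is present, so SibM is inactive.
ppGpp is absent, so KulL is active.
Itaconate is present, so QilX is inactive.
Indole is present, so GixM is inactive.
Required activator GixM is absent, so *gorX* is not transcribed.
So GorX is not produced.
No repressor is bound and KulL is active, so *pexF* is transcribed.

ON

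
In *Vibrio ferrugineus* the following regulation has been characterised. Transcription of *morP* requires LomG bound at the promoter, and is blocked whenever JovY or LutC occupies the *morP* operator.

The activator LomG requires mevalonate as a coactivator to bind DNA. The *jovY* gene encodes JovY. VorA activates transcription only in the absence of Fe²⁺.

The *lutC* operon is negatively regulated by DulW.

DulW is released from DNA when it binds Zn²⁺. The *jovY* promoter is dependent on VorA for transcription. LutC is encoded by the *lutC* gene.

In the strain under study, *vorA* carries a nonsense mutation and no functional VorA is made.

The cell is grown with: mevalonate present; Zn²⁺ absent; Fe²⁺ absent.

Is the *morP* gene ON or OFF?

ON

VorA is non-functional in this strain, so it has no effect.
Required activator VorA is absent, so *jovY* is not transcribed.
So JovY is not produced.
Zn²⁺ is absent, so DulW is active.
With repressor DulW bound, *lutC* is not transcribed.
So LutC is not produced.
Mevalonate is present, so LomG is active.
No repressor is bound and LomG is active, so *morP* is transcribed.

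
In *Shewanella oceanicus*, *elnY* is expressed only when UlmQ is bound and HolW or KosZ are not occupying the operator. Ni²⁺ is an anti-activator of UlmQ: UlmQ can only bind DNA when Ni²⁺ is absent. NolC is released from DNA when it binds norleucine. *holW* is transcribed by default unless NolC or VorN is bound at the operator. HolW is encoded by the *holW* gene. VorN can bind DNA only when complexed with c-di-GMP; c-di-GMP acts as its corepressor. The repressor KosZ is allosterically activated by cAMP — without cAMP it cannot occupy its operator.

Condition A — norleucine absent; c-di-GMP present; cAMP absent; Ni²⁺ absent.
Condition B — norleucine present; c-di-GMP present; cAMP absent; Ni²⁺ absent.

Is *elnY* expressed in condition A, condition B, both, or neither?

Condition A:
Norleucine is absent, so NolC is active.
c-di-GMP is present, so VorN is active.
With repressor NolC bound, *holW* is not transcribed.
So HolW is not produced.
cAMP is absent, so KosZ is inactive.
Ni²⁺ is absent, so UlmQ is active.
No repressor is bound and UlmQ is active, so *elnY* is transcribed.
→ *elnY* is ON in A.
Condition B:
Norleucine is present, so NolC is inactive.
c-di-GMP is present, so VorN is active.
With repressor VorN bound, *holW* is not transcribed.
So HolW is not produced.
cAMP is absent, so KosZ is inactive.
Ni²⁺ is absent, so UlmQ is active.
No repressor is bound and UlmQ is active, so *elnY* is transcribed.
→ *elnY* is ON in B.

both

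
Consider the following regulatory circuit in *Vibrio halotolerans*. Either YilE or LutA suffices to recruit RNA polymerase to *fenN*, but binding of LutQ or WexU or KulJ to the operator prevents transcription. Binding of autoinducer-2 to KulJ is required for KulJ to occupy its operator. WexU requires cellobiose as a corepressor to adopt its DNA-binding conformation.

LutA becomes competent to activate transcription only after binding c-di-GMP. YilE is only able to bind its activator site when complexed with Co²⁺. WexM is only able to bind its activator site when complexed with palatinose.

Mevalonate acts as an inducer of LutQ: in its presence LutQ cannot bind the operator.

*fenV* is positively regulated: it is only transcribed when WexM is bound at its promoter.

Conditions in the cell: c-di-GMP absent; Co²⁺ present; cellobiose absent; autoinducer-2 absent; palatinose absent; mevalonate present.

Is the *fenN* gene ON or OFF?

Co²⁺ is present, so YilE is active.
c-di-GMP is absent, so LutA is inactive.
Mevalonate is present, so LutQ is inactive.
Cellobiose is absent, so WexU is inactive.
Autoinducer-2 is absent, so KulJ is inactive.
Activator YilE is present, so *fenN* is transcribed.

ON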